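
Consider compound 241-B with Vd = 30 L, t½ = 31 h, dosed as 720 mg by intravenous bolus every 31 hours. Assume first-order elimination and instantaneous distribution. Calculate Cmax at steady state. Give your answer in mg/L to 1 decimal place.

The dosing interval is 1 half-life, so f = 2^(−1) = 0.5.
Accumulation ratio R = 1/(1 − f) = 1/0.5 = 2/1.
Single-dose peak C₀ = D/Vd = 720/30 = 24 mg/L.
Steady-state peak Cmax,ss = C₀·R = 24 × 2/1 ≈ 48.000 mg/L.

48.0 mg/L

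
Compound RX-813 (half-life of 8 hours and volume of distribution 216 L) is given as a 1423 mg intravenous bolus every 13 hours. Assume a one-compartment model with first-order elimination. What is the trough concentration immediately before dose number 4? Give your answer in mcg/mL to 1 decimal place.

3.1 mcg/mL

f = (1/2)^(τ/t½) = (1/2)^(13/8) ≈ 0.3242.
C₀ = D/Vd = 1423/216 ≈ 6.588 mcg/mL.
Before the 4th dose, 3 doses have been given. Superposition: Cmin = C₀·(f + f² + … + f^3).
≈ 6.588 × (0.3242 + 0.1051 + 0.0341) ≈ 6.588 × 0.4634 ≈ 3.053 mcg/mL.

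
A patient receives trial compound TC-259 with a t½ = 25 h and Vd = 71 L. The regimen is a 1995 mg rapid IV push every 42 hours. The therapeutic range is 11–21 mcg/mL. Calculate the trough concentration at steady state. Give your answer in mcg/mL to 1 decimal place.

12.7 mcg/mL

τ/t½ = 42/25 ≈ 1.68, so fraction remaining f = (1/2)^(42/25) ≈ 0.3121.
Accumulation ratio R = 1/(1 − f) ≈ 1/0.6879 ≈ 1.4537.
Single-dose peak C₀ = D/Vd = 1995/71 ≈ 28.099 mcg/mL.
Steady-state peak Cmax,ss = C₀·R ≈ 28.099 × 1.4537 ≈ 40.848 mcg/mL.
One interval later, Cmin,ss = Cmax,ss·e^(−kτ) ≈ 40.848 × 0.3121 ≈ 12.749 mcg/mL.
Trough 12.7 mcg/mL vs MEC 11 mcg/mL: adequate.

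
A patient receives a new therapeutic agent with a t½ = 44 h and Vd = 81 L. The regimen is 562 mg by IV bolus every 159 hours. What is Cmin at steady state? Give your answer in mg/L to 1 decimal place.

Over one 159-h interval, 159/44 ≈ 3.6136 half-lives elapse, leaving f ≈ 0.0817 of each dose.
Single-dose peak C₀ = D/Vd = 562/81 ≈ 6.938 mg/L.
Steady-state trough Cmin,ss = C₀·f/(1−f) ≈ 6.938 × 0.0817/0.9183 ≈ 0.617 mg/L.

0.6 mg/L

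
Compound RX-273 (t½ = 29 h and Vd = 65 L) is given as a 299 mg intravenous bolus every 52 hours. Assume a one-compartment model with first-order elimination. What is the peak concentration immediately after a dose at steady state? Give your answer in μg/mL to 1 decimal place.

τ/t½ = 52/29 ≈ 1.7931, so fraction remaining f = (1/2)^(52/29) ≈ 0.2886.
Accumulation ratio R = 1/(1 − f) ≈ 1/0.7114 ≈ 1.4057.
Single-dose peak C₀ = D/Vd = 299/65 ≈ 4.600 μg/mL.
Steady-state peak Cmax,ss = C₀·R ≈ 4.600 × 1.4057 ≈ 6.466 μg/mL.

6.5 μg/mL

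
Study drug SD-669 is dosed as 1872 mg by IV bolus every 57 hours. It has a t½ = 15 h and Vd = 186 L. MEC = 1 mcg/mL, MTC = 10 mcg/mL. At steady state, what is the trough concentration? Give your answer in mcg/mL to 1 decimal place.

0.8 mcg/mL

Over one 57-h interval, 57/15 ≈ 3.8 half-lives elapse, leaving f ≈ 0.0718 of each dose.
Accumulation ratio R = 1/(1 − f) ≈ 1/0.9282 ≈ 1.0774.
Single-dose peak C₀ = D/Vd = 1872/186 ≈ 10.065 mcg/mL.
Cmax,ss = C₀/(1 − f) ≈ 10.065/0.9282 ≈ 10.844 mcg/mL.
Steady-state trough Cmin,ss = Cmax,ss·f ≈ 10.844 × 0.0718 ≈ 0.779 mcg/mL.
Trough 0.8 mcg/mL vs MEC 1 mcg/mL: subtherapeutic.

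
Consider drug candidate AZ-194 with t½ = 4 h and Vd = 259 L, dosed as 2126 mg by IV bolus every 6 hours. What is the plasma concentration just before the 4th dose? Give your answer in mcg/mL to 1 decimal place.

f = (1/2)^(τ/t½) = (1/2)^(6/4) ≈ 0.3536.
C₀ = D/Vd = 2126/259 ≈ 8.208 mcg/mL.
Before the 4th dose, 3 doses have been given. Superposition: Cmin = C₀·(f + f² + … + f^3).
≈ 8.208 × (0.3536 + 0.1250 + 0.0442) ≈ 8.208 × 0.5228 ≈ 4.291 mcg/mL.

4.3 mcg/mL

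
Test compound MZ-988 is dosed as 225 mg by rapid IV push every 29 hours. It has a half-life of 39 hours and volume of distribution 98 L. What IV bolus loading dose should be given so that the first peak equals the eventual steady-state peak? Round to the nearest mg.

559 mg

f = (1/2)^(29/39) ≈ 0.597251; accumulation ratio R = 1/(1−f) ≈ 2.48294.
Loading dose to hit Cmax,ss on first dose: D_load = D_maint·R ≈ 225 × 2.48294 ≈ 558.66 mg.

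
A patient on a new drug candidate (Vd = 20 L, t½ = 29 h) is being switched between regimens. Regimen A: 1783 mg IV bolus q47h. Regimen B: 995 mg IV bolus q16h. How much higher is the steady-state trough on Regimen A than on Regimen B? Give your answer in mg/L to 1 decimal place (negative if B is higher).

Regimen A: f = (1/2)^(47/29) ≈ 0.3252; Cmin,ss = (1783/20)·f/(1−f) ≈ 42.963 mg/L.
Regimen B: f = (1/2)^(16/29) ≈ 0.6822; Cmin,ss = (995/20)·f/(1−f) ≈ 106.795 mg/L.
Difference ≈ 42.963 − 106.795 ≈ -63.832 mg/L.

-63.8 mg/L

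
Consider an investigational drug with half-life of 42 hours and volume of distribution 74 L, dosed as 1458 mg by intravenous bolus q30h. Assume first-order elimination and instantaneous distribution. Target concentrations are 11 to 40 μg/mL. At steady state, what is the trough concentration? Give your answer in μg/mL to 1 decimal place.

30.8 μg/mL

k = ln2/t½ = ln2/42 ≈ 0.016504 h⁻¹; fraction remaining f = e^(−kτ) = e^(−0.016504×30) ≈ 0.6095.
Single-dose peak C₀ = D/Vd = 1458/74 ≈ 19.703 μg/mL.
Steady-state trough Cmin,ss = C₀·f/(1−f) ≈ 19.703 × 0.6095/0.3905 ≈ 30.753 μg/mL.
Trough 30.8 μg/mL vs MEC 11 μg/mL: adequate.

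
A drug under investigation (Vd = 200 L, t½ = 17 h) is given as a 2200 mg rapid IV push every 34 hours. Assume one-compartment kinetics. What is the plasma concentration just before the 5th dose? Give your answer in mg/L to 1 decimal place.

3.7 mg/L

f = (1/2)^(τ/t½) = (1/2)^(34/17) ≈ 0.2500.
C₀ = D/Vd = 2200/200 ≈ 11.000 mg/L.
Before the 5th dose, 4 doses have been given. Superposition: Cmin = C₀·(f + f² + … + f^4).
≈ 11.000 × (0.2500 + 0.0625 + 0.0156 + 0.0039) ≈ 11.000 × 0.3320 ≈ 3.652 mg/L.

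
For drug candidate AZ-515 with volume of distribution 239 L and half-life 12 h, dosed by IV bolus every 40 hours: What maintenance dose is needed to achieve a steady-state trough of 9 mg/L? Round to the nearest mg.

τ/t½ = 40/12 ≈ 3.3333, so f = (1/2)^(40/12) ≈ 0.099213.
Cmin,ss = (D/Vd)·f/(1−f), so D = Cmin,ss·Vd·(1−f)/f.
D = 9 × 239 × (1−f)/f ≈ 9 × 239 × 9.07932 ≈ 19529.62 mg.

19530 mg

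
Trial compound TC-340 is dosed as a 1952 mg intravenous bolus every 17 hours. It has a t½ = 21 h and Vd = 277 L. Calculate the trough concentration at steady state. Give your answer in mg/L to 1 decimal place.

9.4 mg/L

Over one 17-h interval, 17/21 ≈ 0.80952 half-lives elapse, leaving f ≈ 0.5706 of each dose.
At steady state, accumulation factor R = 1/(1 − e^(−kτ)) ≈ 2.3288.
Single-dose peak C₀ = D/Vd = 1952/277 ≈ 7.047 mg/L.
Cmax,ss = C₀/(1 − f) ≈ 7.047/0.4294 ≈ 16.411 mg/L.
Steady-state trough Cmin,ss = Cmax,ss·f ≈ 16.411 × 0.5706 ≈ 9.364 mg/L.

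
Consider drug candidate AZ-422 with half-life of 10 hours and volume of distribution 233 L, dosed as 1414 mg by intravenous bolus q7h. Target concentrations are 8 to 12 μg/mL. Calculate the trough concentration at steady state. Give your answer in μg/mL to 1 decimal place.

τ/t½ = 7/10 ≈ 0.7, so fraction remaining f = (1/2)^(7/10) ≈ 0.6156.
Accumulation ratio R = 1/(1 − f) ≈ 1/0.3844 ≈ 2.6015.
Each bolus raises the concentration by D/Vd = 1414/233 ≈ 6.069 μg/mL.
Cmax,ss = C₀/(1 − f) ≈ 6.069/0.3844 ≈ 15.788 μg/mL.
One interval later, Cmin,ss = Cmax,ss·e^(−kτ) ≈ 15.788 × 0.6156 ≈ 9.719 μg/mL.
Trough 9.7 μg/mL vs MEC 8 μg/mL: adequate.

9.7 μg/mL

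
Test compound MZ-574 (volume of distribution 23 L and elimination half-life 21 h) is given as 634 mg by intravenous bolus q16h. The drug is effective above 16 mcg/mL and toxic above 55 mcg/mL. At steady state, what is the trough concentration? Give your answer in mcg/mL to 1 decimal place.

k = ln2/t½ = ln2/21 ≈ 0.033007 h⁻¹; fraction remaining f = e^(−kτ) = e^(−0.033007×16) ≈ 0.5897.
Single-dose peak C₀ = D/Vd = 634/23 ≈ 27.565 mcg/mL.
Steady-state trough Cmin,ss = C₀·f/(1−f) ≈ 27.565 × 0.5897/0.4103 ≈ 39.618 mcg/mL.
Trough 39.6 mcg/mL vs MEC 16 mcg/mL: adequate.

39.6 mcg/mL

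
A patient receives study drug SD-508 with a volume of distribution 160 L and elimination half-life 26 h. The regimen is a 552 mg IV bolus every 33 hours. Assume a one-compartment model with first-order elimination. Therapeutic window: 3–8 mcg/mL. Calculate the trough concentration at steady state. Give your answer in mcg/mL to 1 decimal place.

2.4 mcg/mL

Over one 33-h interval, 33/26 ≈ 1.2692 half-lives elapse, leaving f ≈ 0.4149 of each dose.
Accumulation ratio R = 1/(1 − f) ≈ 1/0.5851 ≈ 1.7091.
Each bolus raises the concentration by D/Vd = 552/160 ≈ 3.450 mcg/mL.
Cmax,ss = C₀/(1 − f) ≈ 3.450/0.5851 ≈ 5.896 mcg/mL.
Steady-state trough Cmin,ss = Cmax,ss·f ≈ 5.896 × 0.4149 ≈ 2.446 mcg/mL.
Trough 2.4 mcg/mL vs MEC 3 mcg/mL: subtherapeutic.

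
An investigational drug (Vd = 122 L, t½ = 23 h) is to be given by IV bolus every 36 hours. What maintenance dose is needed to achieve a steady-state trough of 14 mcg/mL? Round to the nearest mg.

3346 mg

τ/t½ = 36/23 ≈ 1.5652, so f = (1/2)^(36/23) ≈ 0.337927.
Cmin,ss = (D/Vd)·f/(1−f), so D = Cmin,ss·Vd·(1−f)/f.
D = 14 × 122 × (1−f)/f ≈ 14 × 122 × 1.95922 ≈ 3346.35 mg.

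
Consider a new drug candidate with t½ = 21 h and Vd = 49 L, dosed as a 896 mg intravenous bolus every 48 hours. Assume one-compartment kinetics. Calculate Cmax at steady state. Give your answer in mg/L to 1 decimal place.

23.0 mg/L

Over one 48-h interval, 48/21 ≈ 2.2857 half-lives elapse, leaving f ≈ 0.2051 of each dose.
Accumulation ratio R = 1/(1 − f) ≈ 1/0.7949 ≈ 1.2580.
Single-dose peak C₀ = D/Vd = 896/49 ≈ 18.286 mg/L.
Steady-state peak Cmax,ss = C₀·R ≈ 18.286 × 1.2580 ≈ 23.004 mg/L.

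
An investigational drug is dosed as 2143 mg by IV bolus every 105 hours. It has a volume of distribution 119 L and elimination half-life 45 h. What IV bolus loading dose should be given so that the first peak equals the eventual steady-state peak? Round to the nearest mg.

2673 mg

f = (1/2)^(105/45) ≈ 0.198425; accumulation ratio R = 1/(1−f) ≈ 1.24754.
Loading dose to hit Cmax,ss on first dose: D_load = D_maint·R ≈ 2143 × 1.24754 ≈ 2673.48 mg.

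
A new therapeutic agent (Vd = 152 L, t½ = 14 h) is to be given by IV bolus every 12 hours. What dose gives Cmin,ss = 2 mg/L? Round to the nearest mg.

247 mg

τ/t½ = 12/14 ≈ 0.85714, so f = (1/2)^(12/14) ≈ 0.552045.
Cmin,ss = (D/Vd)·f/(1−f), so D = Cmin,ss·Vd·(1−f)/f.
D = 2 × 152 × (1−f)/f ≈ 2 × 152 × 0.81145 ≈ 246.68 mg.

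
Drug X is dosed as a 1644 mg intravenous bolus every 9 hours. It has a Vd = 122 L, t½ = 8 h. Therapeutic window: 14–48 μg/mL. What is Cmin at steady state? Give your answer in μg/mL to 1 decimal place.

k = ln2/t½ = ln2/8 ≈ 0.086643 h⁻¹; fraction remaining f = e^(−kτ) = e^(−0.086643×9) ≈ 0.4585.
Accumulation ratio R = 1/(1 − f) ≈ 1/0.5415 ≈ 1.8467.
Single-dose peak C₀ = D/Vd = 1644/122 ≈ 13.475 μg/mL.
Steady-state peak Cmax,ss = C₀·R ≈ 13.475 × 1.8467 ≈ 24.884 μg/mL.
One interval later, Cmin,ss = Cmax,ss·e^(−kτ) ≈ 24.884 × 0.4585 ≈ 11.409 μg/mL.
Trough 11.4 μg/mL vs MEC 14 μg/mL: subtherapeutic.

11.4 μg/mL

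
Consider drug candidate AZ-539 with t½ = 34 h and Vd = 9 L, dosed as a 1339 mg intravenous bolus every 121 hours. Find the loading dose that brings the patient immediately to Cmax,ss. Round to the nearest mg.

f = (1/2)^(121/34) ≈ 0.084857; accumulation ratio R = 1/(1−f) ≈ 1.09273.
Loading dose to hit Cmax,ss on first dose: D_load = D_maint·R ≈ 1339 × 1.09273 ≈ 1463.17 mg.

1463 mg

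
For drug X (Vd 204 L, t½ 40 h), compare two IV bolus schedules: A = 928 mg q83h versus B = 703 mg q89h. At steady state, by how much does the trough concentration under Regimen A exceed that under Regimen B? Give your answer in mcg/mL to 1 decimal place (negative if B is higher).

0.5 mcg/mL

Regimen A: f = (1/2)^(83/40) ≈ 0.2373; Cmin,ss = (928/204)·f/(1−f) ≈ 1.415 mcg/mL.
Regimen B: f = (1/2)^(89/40) ≈ 0.2139; Cmin,ss = (703/204)·f/(1−f) ≈ 0.938 mcg/mL.
Difference ≈ 1.415 − 0.938 ≈ 0.477 mcg/mL.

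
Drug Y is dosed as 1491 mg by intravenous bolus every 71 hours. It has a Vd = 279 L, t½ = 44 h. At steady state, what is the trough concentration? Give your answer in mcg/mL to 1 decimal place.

2.6 mcg/mL

k = ln2/t½ = ln2/44 ≈ 0.015753 h⁻¹; fraction remaining f = e^(−kτ) = e^(−0.015753×71) ≈ 0.3268.
Single-dose peak C₀ = D/Vd = 1491/279 ≈ 5.344 mcg/mL.
Steady-state trough Cmin,ss = C₀·f/(1−f) ≈ 5.344 × 0.3268/0.6732 ≈ 2.594 mcg/mL.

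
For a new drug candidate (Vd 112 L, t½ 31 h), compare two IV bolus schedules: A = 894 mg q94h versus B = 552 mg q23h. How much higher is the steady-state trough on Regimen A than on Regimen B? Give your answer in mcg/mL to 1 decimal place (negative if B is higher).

-6.2 mcg/mL

Regimen A: f = (1/2)^(94/31) ≈ 0.1222; Cmin,ss = (894/112)·f/(1−f) ≈ 1.111 mcg/mL.
Regimen B: f = (1/2)^(23/31) ≈ 0.5979; Cmin,ss = (552/112)·f/(1−f) ≈ 7.329 mcg/mL.
Difference ≈ 1.111 − 7.329 ≈ -6.218 mcg/mL.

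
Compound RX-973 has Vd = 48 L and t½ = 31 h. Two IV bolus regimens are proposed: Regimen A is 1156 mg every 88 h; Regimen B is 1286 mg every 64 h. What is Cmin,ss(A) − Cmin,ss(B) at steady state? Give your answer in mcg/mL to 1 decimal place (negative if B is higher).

-4.5 mcg/mL

Regimen A: f = (1/2)^(88/31) ≈ 0.1398; Cmin,ss = (1156/48)·f/(1−f) ≈ 3.914 mcg/mL.
Regimen B: f = (1/2)^(64/31) ≈ 0.2391; Cmin,ss = (1286/48)·f/(1−f) ≈ 8.419 mcg/mL.
Difference ≈ 3.914 − 8.419 ≈ -4.505 mcg/mL.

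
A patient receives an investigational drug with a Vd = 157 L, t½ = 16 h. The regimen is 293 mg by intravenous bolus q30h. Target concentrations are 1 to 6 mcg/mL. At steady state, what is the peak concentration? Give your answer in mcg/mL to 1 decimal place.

2.6 mcg/mL

k = ln2/t½ = ln2/16 ≈ 0.043322 h⁻¹; fraction remaining f = e^(−kτ) = e^(−0.043322×30) ≈ 0.2726.
At steady state, accumulation factor R = 1/(1 − e^(−kτ)) ≈ 1.3748.
Each bolus raises the concentration by D/Vd = 293/157 ≈ 1.866 mcg/mL.
Cmax,ss = C₀/(1 − f) ≈ 1.866/0.7274 ≈ 2.565 mcg/mL.
Peak 2.6 mcg/mL vs MTC 6 mcg/mL: below toxic threshold.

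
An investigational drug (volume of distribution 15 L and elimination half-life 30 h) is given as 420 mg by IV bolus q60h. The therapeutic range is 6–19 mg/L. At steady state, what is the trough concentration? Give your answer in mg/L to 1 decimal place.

9.3 mg/L

τ = 60 h = 2 half-lives, so f = (1/2)^2 = 0.25.
At steady state, R = 1/(1 − 0.25) = 4/3.
Single-dose peak C₀ = D/Vd = 420/15 = 28 mg/L.
Steady-state peak Cmax,ss = C₀·R = 28 × 4/3 ≈ 37.333 mg/L.
Steady-state trough Cmin,ss = Cmax,ss·f ≈ 37.333 × 0.25 ≈ 9.333 mg/L.
Trough 9.3 mg/L vs MEC 6 mg/L: adequate.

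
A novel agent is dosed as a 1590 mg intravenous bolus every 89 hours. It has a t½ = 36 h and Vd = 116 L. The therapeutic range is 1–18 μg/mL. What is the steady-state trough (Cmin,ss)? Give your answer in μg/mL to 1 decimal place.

3.0 μg/mL

τ/t½ = 89/36 ≈ 2.4722, so fraction remaining f = (1/2)^(89/36) ≈ 0.1802.
At steady state, accumulation factor R = 1/(1 − e^(−kτ)) ≈ 1.2198.
Single-dose peak C₀ = D/Vd = 1590/116 ≈ 13.707 μg/mL.
Steady-state peak Cmax,ss = C₀·R ≈ 13.707 × 1.2198 ≈ 16.720 μg/mL.
One interval later, Cmin,ss = Cmax,ss·e^(−kτ) ≈ 16.720 × 0.1802 ≈ 3.013 μg/mL.
Trough 3.0 μg/mL vs MEC 1 μg/mL: adequate.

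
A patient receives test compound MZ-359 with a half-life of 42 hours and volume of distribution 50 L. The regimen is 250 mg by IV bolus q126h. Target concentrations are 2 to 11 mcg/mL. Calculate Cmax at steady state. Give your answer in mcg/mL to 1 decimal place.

τ = 126 h = 3 half-lives, so f = (1/2)^3 = 0.125.
At steady state, R = 1/(1 − 0.125) = 8/7.
Single-dose peak C₀ = D/Vd = 250/50 = 5 mcg/mL.
Steady-state peak Cmax,ss = C₀·R = 5 × 8/7 ≈ 5.714 mcg/mL.
Peak 5.7 mcg/mL vs MTC 11 mcg/mL: below toxic threshold.

5.7 mcg/mL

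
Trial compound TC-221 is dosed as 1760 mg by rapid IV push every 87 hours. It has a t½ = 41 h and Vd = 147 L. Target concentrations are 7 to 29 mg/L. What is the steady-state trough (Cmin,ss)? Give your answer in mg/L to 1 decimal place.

k = ln2/t½ = ln2/41 ≈ 0.016906 h⁻¹; fraction remaining f = e^(−kτ) = e^(−0.016906×87) ≈ 0.2297.
Each bolus raises the concentration by D/Vd = 1760/147 ≈ 11.973 mg/L.
Steady-state trough Cmin,ss = C₀·f/(1−f) ≈ 11.973 × 0.2297/0.7703 ≈ 3.570 mg/L.
Trough 3.6 mg/L vs MEC 7 mg/L: subtherapeutic.

3.6 mg/L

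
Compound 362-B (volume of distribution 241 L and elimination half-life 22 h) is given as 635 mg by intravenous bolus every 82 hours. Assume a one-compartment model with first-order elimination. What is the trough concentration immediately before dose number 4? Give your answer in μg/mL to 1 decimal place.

0.2 μg/mL

f = (1/2)^(τ/t½) = (1/2)^(82/22) ≈ 0.0755.
C₀ = D/Vd = 635/241 ≈ 2.635 μg/mL.
Before the 4th dose, 3 doses have been given. Superposition: Cmin = C₀·(f + f² + … + f^3).
≈ 2.635 × (0.0755 + 0.0057 + 0.0004) ≈ 2.635 × 0.0816 ≈ 0.215 μg/mL.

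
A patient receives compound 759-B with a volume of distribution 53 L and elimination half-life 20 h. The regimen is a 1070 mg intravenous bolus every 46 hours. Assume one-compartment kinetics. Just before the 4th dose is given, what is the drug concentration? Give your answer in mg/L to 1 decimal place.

f = (1/2)^(τ/t½) = (1/2)^(46/20) ≈ 0.2031.
C₀ = D/Vd = 1070/53 ≈ 20.189 mg/L.
Before the 4th dose, 3 doses have been given. Superposition: Cmin = C₀·(f + f² + … + f^3).
≈ 20.189 × (0.2031 + 0.0412 + 0.0084) ≈ 20.189 × 0.2527 ≈ 5.102 mg/L.

5.1 mg/L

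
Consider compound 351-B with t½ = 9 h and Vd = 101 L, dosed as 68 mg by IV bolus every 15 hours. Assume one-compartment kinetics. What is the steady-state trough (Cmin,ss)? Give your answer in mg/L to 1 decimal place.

k = ln2/t½ = ln2/9 ≈ 0.077016 h⁻¹; fraction remaining f = e^(−kτ) = e^(−0.077016×15) ≈ 0.3150.
Accumulation ratio R = 1/(1 − f) ≈ 1/0.6850 ≈ 1.4599.
Each bolus raises the concentration by D/Vd = 68/101 ≈ 0.673 mg/L.
Steady-state peak Cmax,ss = C₀·R ≈ 0.673 × 1.4599 ≈ 0.983 mg/L.
One interval later, Cmin,ss = Cmax,ss·e^(−kτ) ≈ 0.983 × 0.3150 ≈ 0.310 mg/L.

0.3 mg/L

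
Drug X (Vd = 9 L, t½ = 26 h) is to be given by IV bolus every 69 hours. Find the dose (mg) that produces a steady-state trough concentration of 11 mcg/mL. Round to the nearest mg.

524 mg

τ/t½ = 69/26 ≈ 2.6538, so f = (1/2)^(69/26) ≈ 0.158896.
Cmin,ss = (D/Vd)·f/(1−f), so D = Cmin,ss·Vd·(1−f)/f.
D = 11 × 9 × (1−f)/f ≈ 11 × 9 × 5.29342 ≈ 524.05 mg.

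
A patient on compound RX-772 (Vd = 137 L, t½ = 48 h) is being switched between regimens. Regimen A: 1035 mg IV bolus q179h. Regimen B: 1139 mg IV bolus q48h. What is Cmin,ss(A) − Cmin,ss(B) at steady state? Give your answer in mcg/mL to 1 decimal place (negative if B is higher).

-7.7 mcg/mL

Regimen A: f = (1/2)^(179/48) ≈ 0.0754; Cmin,ss = (1035/137)·f/(1−f) ≈ 0.616 mcg/mL.
Regimen B: f = (1/2)^(48/48) ≈ 0.5000; Cmin,ss = (1139/137)·f/(1−f) ≈ 8.314 mcg/mL.
Difference ≈ 0.616 − 8.314 ≈ -7.698 mcg/mL.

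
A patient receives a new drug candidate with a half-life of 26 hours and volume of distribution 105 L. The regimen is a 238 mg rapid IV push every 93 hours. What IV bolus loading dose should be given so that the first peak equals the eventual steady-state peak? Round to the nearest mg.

260 mg

f = (1/2)^(93/26) ≈ 0.083799; accumulation ratio R = 1/(1−f) ≈ 1.09146.
Loading dose to hit Cmax,ss on first dose: D_load = D_maint·R ≈ 238 × 1.09146 ≈ 259.77 mg.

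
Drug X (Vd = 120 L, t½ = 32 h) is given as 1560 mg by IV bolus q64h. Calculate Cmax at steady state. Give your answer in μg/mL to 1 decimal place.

17.3 μg/mL

The dosing interval is 2 half-lives, so f = 2^(−2) = 0.25.
Accumulation ratio R = 1/(1 − f) = 1/0.75 = 4/3.
Single-dose peak C₀ = D/Vd = 1560/120 = 13 μg/mL.
Steady-state peak Cmax,ss = C₀·R = 13 × 4/3 ≈ 17.333 μg/mL.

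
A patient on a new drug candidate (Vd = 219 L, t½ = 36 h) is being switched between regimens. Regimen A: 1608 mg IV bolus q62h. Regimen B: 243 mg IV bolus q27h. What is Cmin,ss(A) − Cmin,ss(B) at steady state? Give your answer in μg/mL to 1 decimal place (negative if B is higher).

1.6 μg/mL

Regimen A: f = (1/2)^(62/36) ≈ 0.3031; Cmin,ss = (1608/219)·f/(1−f) ≈ 3.193 μg/mL.
Regimen B: f = (1/2)^(27/36) ≈ 0.5946; Cmin,ss = (243/219)·f/(1−f) ≈ 1.627 μg/mL.
Difference ≈ 3.193 − 1.627 ≈ 1.566 μg/mL.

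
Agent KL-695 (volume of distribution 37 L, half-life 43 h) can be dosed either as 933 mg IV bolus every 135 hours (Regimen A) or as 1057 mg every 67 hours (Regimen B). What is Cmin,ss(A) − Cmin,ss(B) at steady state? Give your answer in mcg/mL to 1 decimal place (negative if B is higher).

Regimen A: f = (1/2)^(135/43) ≈ 0.1135; Cmin,ss = (933/37)·f/(1−f) ≈ 3.228 mcg/mL.
Regimen B: f = (1/2)^(67/43) ≈ 0.3396; Cmin,ss = (1057/37)·f/(1−f) ≈ 14.690 mcg/mL.
Difference ≈ 3.228 − 14.690 ≈ -11.462 mcg/mL.

-11.5 mcg/mL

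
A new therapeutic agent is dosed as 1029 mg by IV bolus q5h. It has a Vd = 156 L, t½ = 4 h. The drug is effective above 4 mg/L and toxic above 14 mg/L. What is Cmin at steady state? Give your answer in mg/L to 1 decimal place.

4.8 mg/L

τ/t½ = 5/4 ≈ 1.25, so fraction remaining f = (1/2)^(5/4) ≈ 0.4204.
Accumulation ratio R = 1/(1 − f) ≈ 1/0.5796 ≈ 1.7253.
Single-dose peak C₀ = D/Vd = 1029/156 ≈ 6.596 mg/L.
Cmax,ss = C₀/(1 − f) ≈ 6.596/0.5796 ≈ 11.380 mg/L.
One interval later, Cmin,ss = Cmax,ss·e^(−kτ) ≈ 11.380 × 0.4204 ≈ 4.784 mg/L.
Trough 4.8 mg/L vs MEC 4 mg/L: adequate.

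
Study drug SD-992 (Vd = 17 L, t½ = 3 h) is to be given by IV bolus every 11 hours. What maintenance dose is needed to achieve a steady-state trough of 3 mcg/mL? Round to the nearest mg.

597 mg

τ/t½ = 11/3 ≈ 3.6667, so f = (1/2)^(11/3) ≈ 0.078745.
Cmin,ss = (D/Vd)·f/(1−f), so D = Cmin,ss·Vd·(1−f)/f.
D = 3 × 17 × (1−f)/f ≈ 3 × 17 × 11.69922 ≈ 596.66 mg.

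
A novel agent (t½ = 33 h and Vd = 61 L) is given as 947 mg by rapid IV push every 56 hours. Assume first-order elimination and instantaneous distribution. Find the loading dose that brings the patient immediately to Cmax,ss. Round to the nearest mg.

1369 mg

f = (1/2)^(56/33) ≈ 0.308433; accumulation ratio R = 1/(1−f) ≈ 1.44599.
Loading dose to hit Cmax,ss on first dose: D_load = D_maint·R ≈ 947 × 1.44599 ≈ 1369.35 mg.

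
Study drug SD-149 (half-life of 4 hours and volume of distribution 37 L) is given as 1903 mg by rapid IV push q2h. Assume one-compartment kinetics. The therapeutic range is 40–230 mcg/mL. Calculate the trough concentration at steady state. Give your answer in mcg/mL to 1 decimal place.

τ/t½ = 2/4 ≈ 0.5, so fraction remaining f = (1/2)^(2/4) ≈ 0.7071.
At steady state, accumulation factor R = 1/(1 − e^(−kτ)) ≈ 3.4141.
Each bolus raises the concentration by D/Vd = 1903/37 ≈ 51.432 mcg/mL.
Cmax,ss = C₀/(1 − f) ≈ 51.432/0.2929 ≈ 175.596 mcg/mL.
Steady-state trough Cmin,ss = Cmax,ss·f ≈ 175.596 × 0.7071 ≈ 124.164 mcg/mL.
Trough 124.2 mcg/mL vs MEC 40 mcg/mL: adequate.

124.2 mcg/mL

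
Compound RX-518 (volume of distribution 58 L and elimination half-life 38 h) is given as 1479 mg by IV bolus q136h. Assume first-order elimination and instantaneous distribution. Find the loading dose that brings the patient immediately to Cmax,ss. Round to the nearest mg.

f = (1/2)^(136/38) ≈ 0.083682; accumulation ratio R = 1/(1−f) ≈ 1.09132.
Loading dose to hit Cmax,ss on first dose: D_load = D_maint·R ≈ 1479 × 1.09132 ≈ 1614.06 mg.

1614 mg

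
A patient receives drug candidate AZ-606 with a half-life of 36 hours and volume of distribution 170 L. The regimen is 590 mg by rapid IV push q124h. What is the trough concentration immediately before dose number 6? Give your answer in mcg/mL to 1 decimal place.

f = (1/2)^(τ/t½) = (1/2)^(124/36) ≈ 0.0919.
C₀ = D/Vd = 590/170 ≈ 3.471 mcg/mL.
Before the 6th dose, 5 doses have been given. Superposition: Cmin = C₀·(f + f² + … + f^5).
≈ 3.471 × (0.0919 + 0.0084 + 0.0008 + 0.0001 + 0.0000) ≈ 3.471 × 0.1012 ≈ 0.351 mcg/mL.

0.4 mcg/mL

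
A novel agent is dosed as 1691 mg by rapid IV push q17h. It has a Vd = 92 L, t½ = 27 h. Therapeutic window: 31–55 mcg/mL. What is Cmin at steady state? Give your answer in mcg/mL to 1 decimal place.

Over one 17-h interval, 17/27 ≈ 0.62963 half-lives elapse, leaving f ≈ 0.6463 of each dose.
At steady state, accumulation factor R = 1/(1 − e^(−kτ)) ≈ 2.8273.
Each bolus raises the concentration by D/Vd = 1691/92 ≈ 18.380 mcg/mL.
Cmax,ss = C₀/(1 − f) ≈ 18.380/0.3537 ≈ 51.965 mcg/mL.
Steady-state trough Cmin,ss = Cmax,ss·f ≈ 51.965 × 0.6463 ≈ 33.585 mcg/mL.
Trough 33.6 mcg/mL vs MEC 31 mcg/mL: adequate.

33.6 mcg/mL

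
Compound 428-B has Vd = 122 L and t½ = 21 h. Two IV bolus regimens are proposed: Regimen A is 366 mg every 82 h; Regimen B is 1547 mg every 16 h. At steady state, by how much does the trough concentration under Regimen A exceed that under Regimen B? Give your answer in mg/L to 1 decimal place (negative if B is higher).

Regimen A: f = (1/2)^(82/21) ≈ 0.0668; Cmin,ss = (366/122)·f/(1−f) ≈ 0.215 mg/L.
Regimen B: f = (1/2)^(16/21) ≈ 0.5897; Cmin,ss = (1547/122)·f/(1−f) ≈ 18.225 mg/L.
Difference ≈ 0.215 − 18.225 ≈ -18.010 mg/L.

-18.0 mg/L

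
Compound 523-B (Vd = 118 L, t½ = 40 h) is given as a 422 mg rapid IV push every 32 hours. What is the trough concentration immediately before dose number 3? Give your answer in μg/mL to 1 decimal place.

3.2 μg/mL

f = (1/2)^(τ/t½) = (1/2)^(32/40) ≈ 0.5743.
C₀ = D/Vd = 422/118 ≈ 3.576 μg/mL.
Before the 3rd dose, 2 doses have been given. Superposition: Cmin = C₀·(f + f²).
≈ 3.576 × (0.5743 + 0.3298) ≈ 3.576 × 0.9041 ≈ 3.233 μg/mL.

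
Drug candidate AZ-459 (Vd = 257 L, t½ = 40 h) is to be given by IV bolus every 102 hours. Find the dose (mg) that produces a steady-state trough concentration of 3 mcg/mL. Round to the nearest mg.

3744 mg

τ/t½ = 102/40 ≈ 2.55, so f = (1/2)^(102/40) ≈ 0.170755.
Cmin,ss = (D/Vd)·f/(1−f), so D = Cmin,ss·Vd·(1−f)/f.
D = 3 × 257 × (1−f)/f ≈ 3 × 257 × 4.85634 ≈ 3744.24 mg.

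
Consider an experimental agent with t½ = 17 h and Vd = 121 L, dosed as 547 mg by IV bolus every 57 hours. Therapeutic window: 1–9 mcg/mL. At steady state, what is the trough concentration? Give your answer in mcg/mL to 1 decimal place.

Over one 57-h interval, 57/17 ≈ 3.3529 half-lives elapse, leaving f ≈ 0.0979 of each dose.
At steady state, accumulation factor R = 1/(1 − e^(−kτ)) ≈ 1.1085.
Single-dose peak C₀ = D/Vd = 547/121 ≈ 4.521 mcg/mL.
Cmax,ss = C₀/(1 − f) ≈ 4.521/0.9021 ≈ 5.012 mcg/mL.
One interval later, Cmin,ss = Cmax,ss·e^(−kτ) ≈ 5.012 × 0.0979 ≈ 0.491 mcg/mL.
Trough 0.5 mcg/mL vs MEC 1 mcg/mL: subtherapeutic.

0.5 mcg/mL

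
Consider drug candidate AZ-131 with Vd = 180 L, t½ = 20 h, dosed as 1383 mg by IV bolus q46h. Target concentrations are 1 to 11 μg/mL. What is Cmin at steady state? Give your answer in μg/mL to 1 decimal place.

k = ln2/t½ = ln2/20 ≈ 0.034657 h⁻¹; fraction remaining f = e^(−kτ) = e^(−0.034657×46) ≈ 0.2031.
At steady state, accumulation factor R = 1/(1 − e^(−kτ)) ≈ 1.2549.
Each bolus raises the concentration by D/Vd = 1383/180 ≈ 7.683 μg/mL.
Steady-state peak Cmax,ss = C₀·R ≈ 7.683 × 1.2549 ≈ 9.641 μg/mL.
Steady-state trough Cmin,ss = Cmax,ss·f ≈ 9.641 × 0.2031 ≈ 1.958 μg/mL.
Trough 2.0 μg/mL vs MEC 1 μg/mL: adequate.

2.0 μg/mL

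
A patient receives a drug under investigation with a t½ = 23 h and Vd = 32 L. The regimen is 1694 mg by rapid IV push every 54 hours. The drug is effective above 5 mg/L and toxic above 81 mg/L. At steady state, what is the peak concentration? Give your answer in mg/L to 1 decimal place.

τ/t½ = 54/23 ≈ 2.3478, so fraction remaining f = (1/2)^(54/23) ≈ 0.1964.
Accumulation ratio R = 1/(1 − f) ≈ 1/0.8036 ≈ 1.2444.
Single-dose peak C₀ = D/Vd = 1694/32 ≈ 52.938 mg/L.
Steady-state peak Cmax,ss = C₀·R ≈ 52.938 × 1.2444 ≈ 65.876 mg/L.
Peak 65.9 mg/L vs MTC 81 mg/L: below toxic threshold.

65.9 mg/L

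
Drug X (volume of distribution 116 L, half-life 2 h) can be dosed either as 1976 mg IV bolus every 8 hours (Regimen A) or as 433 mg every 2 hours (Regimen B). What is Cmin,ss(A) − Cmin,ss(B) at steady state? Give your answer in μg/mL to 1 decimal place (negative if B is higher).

Regimen A: f = (1/2)^(8/2) ≈ 0.0625; Cmin,ss = (1976/116)·f/(1−f) ≈ 1.136 μg/mL.
Regimen B: f = (1/2)^(2/2) ≈ 0.5000; Cmin,ss = (433/116)·f/(1−f) ≈ 3.733 μg/mL.
Difference ≈ 1.136 − 3.733 ≈ -2.597 μg/mL.

-2.6 μg/mL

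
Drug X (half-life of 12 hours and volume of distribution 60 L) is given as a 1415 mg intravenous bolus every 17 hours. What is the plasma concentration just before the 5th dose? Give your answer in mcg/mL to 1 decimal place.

f = (1/2)^(τ/t½) = (1/2)^(17/12) ≈ 0.3746.
C₀ = D/Vd = 1415/60 ≈ 23.583 mcg/mL.
Before the 5th dose, 4 doses have been given. Superposition: Cmin = C₀·(f + f² + … + f^4).
≈ 23.583 × (0.3746 + 0.1403 + 0.0526 + 0.0197) ≈ 23.583 × 0.5872 ≈ 13.848 mcg/mL.

13.8 mcg/mL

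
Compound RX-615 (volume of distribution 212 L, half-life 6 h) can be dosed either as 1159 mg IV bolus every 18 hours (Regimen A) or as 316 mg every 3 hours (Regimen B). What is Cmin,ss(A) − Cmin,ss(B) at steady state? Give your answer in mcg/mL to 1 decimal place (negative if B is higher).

Regimen A: f = (1/2)^(18/6) ≈ 0.1250; Cmin,ss = (1159/212)·f/(1−f) ≈ 0.781 mcg/mL.
Regimen B: f = (1/2)^(3/6) ≈ 0.7071; Cmin,ss = (316/212)·f/(1−f) ≈ 3.598 mcg/mL.
Difference ≈ 0.781 − 3.598 ≈ -2.817 mcg/mL.

-2.8 mcg/mL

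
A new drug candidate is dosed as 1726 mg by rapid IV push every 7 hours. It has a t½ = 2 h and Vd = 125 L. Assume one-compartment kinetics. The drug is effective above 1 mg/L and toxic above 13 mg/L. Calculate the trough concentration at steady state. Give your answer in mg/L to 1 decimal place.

1.3 mg/L

Over one 7-h interval, 7/2 ≈ 3.5 half-lives elapse, leaving f ≈ 0.0884 of each dose.
Each bolus raises the concentration by D/Vd = 1726/125 ≈ 13.808 mg/L.
Steady-state trough Cmin,ss = C₀·f/(1−f) ≈ 13.808 × 0.0884/0.9116 ≈ 1.339 mg/L.
Trough 1.3 mg/L vs MEC 1 mg/L: adequate.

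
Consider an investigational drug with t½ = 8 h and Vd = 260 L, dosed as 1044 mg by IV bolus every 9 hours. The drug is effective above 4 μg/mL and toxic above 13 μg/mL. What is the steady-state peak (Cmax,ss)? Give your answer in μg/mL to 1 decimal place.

k = ln2/t½ = ln2/8 ≈ 0.086643 h⁻¹; fraction remaining f = e^(−kτ) = e^(−0.086643×9) ≈ 0.4585.
At steady state, accumulation factor R = 1/(1 − e^(−kτ)) ≈ 1.8467.
Each bolus raises the concentration by D/Vd = 1044/260 ≈ 4.015 μg/mL.
Cmax,ss = C₀/(1 − f) ≈ 4.015/0.5415 ≈ 7.415 μg/mL.
Peak 7.4 μg/mL vs MTC 13 μg/mL: below toxic threshold.

7.4 μg/mL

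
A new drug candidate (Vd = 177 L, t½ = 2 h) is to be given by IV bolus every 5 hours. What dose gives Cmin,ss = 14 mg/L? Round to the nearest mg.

τ/t½ = 5/2 ≈ 2.5, so f = (1/2)^(5/2) ≈ 0.176777.
Cmin,ss = (D/Vd)·f/(1−f), so D = Cmin,ss·Vd·(1−f)/f.
D = 14 × 177 × (1−f)/f ≈ 14 × 177 × 4.65684 ≈ 11539.65 mg.

11540 mg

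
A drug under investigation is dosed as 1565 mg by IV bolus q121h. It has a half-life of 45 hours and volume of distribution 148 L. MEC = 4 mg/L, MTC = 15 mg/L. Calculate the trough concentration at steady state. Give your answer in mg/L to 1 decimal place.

1.9 mg/L

τ/t½ = 121/45 ≈ 2.6889, so fraction remaining f = (1/2)^(121/45) ≈ 0.1551.
Single-dose peak C₀ = D/Vd = 1565/148 ≈ 10.574 mg/L.
Steady-state trough Cmin,ss = C₀·f/(1−f) ≈ 10.574 × 0.1551/0.8449 ≈ 1.941 mg/L.
Trough 1.9 mg/L vs MEC 4 mg/L: subtherapeutic.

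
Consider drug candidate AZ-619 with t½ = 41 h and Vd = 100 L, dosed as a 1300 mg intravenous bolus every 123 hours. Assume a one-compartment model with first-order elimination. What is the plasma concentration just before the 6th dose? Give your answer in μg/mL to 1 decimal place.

1.9 μg/mL

f = (1/2)^(τ/t½) = (1/2)^(123/41) ≈ 0.1250.
C₀ = D/Vd = 1300/100 ≈ 13.000 μg/mL.
Before the 6th dose, 5 doses have been given. Superposition: Cmin = C₀·(f + f² + … + f^5).
≈ 13.000 × (0.1250 + 0.0156 + 0.0020 + 0.0002 + 0.0000) ≈ 13.000 × 0.1428 ≈ 1.856 μg/mL.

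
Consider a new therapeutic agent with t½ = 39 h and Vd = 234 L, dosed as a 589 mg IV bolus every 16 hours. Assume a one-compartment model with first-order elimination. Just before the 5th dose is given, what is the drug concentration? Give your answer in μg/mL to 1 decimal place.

5.2 μg/mL

f = (1/2)^(τ/t½) = (1/2)^(16/39) ≈ 0.7525.
C₀ = D/Vd = 589/234 ≈ 2.517 μg/mL.
Before the 5th dose, 4 doses have been given. Superposition: Cmin = C₀·(f + f² + … + f^4).
≈ 2.517 × (0.7525 + 0.5663 + 0.4261 + 0.3206) ≈ 2.517 × 2.0655 ≈ 5.199 μg/mL.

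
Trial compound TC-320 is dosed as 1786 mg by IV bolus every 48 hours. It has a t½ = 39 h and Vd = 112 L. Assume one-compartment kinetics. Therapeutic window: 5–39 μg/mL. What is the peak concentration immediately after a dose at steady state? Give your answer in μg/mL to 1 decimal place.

k = ln2/t½ = ln2/39 ≈ 0.017773 h⁻¹; fraction remaining f = e^(−kτ) = e^(−0.017773×48) ≈ 0.4261.
At steady state, accumulation factor R = 1/(1 − e^(−kτ)) ≈ 1.7425.
Each bolus raises the concentration by D/Vd = 1786/112 ≈ 15.946 μg/mL.
Steady-state peak Cmax,ss = C₀·R ≈ 15.946 × 1.7425 ≈ 27.786 μg/mL.
Peak 27.8 μg/mL vs MTC 39 μg/mL: below toxic threshold.

27.8 μg/mL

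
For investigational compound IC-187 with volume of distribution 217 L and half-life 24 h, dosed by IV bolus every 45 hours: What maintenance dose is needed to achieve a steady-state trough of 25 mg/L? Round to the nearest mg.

τ/t½ = 45/24 ≈ 1.875, so f = (1/2)^(45/24) ≈ 0.272627.
Cmin,ss = (D/Vd)·f/(1−f), so D = Cmin,ss·Vd·(1−f)/f.
D = 25 × 217 × (1−f)/f ≈ 25 × 217 × 2.66802 ≈ 14474.01 mg.

14474 mg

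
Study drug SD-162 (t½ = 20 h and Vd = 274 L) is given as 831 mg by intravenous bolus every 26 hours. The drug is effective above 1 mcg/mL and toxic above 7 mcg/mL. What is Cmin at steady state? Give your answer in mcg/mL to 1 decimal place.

2.1 mcg/mL

k = ln2/t½ = ln2/20 ≈ 0.034657 h⁻¹; fraction remaining f = e^(−kτ) = e^(−0.034657×26) ≈ 0.4061.
At steady state, accumulation factor R = 1/(1 − e^(−kτ)) ≈ 1.6838.
Each bolus raises the concentration by D/Vd = 831/274 ≈ 3.033 mcg/mL.
Steady-state peak Cmax,ss = C₀·R ≈ 3.033 × 1.6838 ≈ 5.107 mcg/mL.
One interval later, Cmin,ss = Cmax,ss·e^(−kτ) ≈ 5.107 × 0.4061 ≈ 2.074 mcg/mL.
Trough 2.1 mcg/mL vs MEC 1 mcg/mL: adequate.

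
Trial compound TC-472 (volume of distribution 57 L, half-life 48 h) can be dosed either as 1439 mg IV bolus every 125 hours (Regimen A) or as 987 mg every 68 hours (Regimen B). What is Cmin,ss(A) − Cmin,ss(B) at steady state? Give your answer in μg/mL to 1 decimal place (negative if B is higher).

Regimen A: f = (1/2)^(125/48) ≈ 0.1645; Cmin,ss = (1439/57)·f/(1−f) ≈ 4.971 μg/mL.
Regimen B: f = (1/2)^(68/48) ≈ 0.3746; Cmin,ss = (987/57)·f/(1−f) ≈ 10.372 μg/mL.
Difference ≈ 4.971 − 10.372 ≈ -5.401 μg/mL.

-5.4 μg/mL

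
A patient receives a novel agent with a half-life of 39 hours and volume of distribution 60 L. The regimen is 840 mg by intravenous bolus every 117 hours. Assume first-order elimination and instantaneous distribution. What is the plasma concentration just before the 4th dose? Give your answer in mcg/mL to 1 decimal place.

2.0 mcg/mL

f = (1/2)^(τ/t½) = (1/2)^(117/39) ≈ 0.1250.
C₀ = D/Vd = 840/60 ≈ 14.000 mcg/mL.
Before the 4th dose, 3 doses have been given. Superposition: Cmin = C₀·(f + f² + … + f^3).
≈ 14.000 × (0.1250 + 0.0156 + 0.0020) ≈ 14.000 × 0.1426 ≈ 1.996 mcg/mL.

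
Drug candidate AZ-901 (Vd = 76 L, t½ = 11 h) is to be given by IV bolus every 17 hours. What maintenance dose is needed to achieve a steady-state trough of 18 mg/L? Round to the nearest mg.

2625 mg

τ/t½ = 17/11 ≈ 1.5455, so f = (1/2)^(17/11) ≈ 0.342588.
Cmin,ss = (D/Vd)·f/(1−f), so D = Cmin,ss·Vd·(1−f)/f.
D = 18 × 76 × (1−f)/f ≈ 18 × 76 × 1.91896 ≈ 2625.14 mg.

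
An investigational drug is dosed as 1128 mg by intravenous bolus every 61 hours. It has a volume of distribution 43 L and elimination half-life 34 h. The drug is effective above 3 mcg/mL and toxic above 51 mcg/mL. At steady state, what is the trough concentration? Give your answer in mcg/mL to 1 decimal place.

τ/t½ = 61/34 ≈ 1.7941, so fraction remaining f = (1/2)^(61/34) ≈ 0.2883.
At steady state, accumulation factor R = 1/(1 − e^(−kτ)) ≈ 1.4051.
Each bolus raises the concentration by D/Vd = 1128/43 ≈ 26.233 mcg/mL.
Cmax,ss = C₀/(1 − f) ≈ 26.233/0.7117 ≈ 36.860 mcg/mL.
One interval later, Cmin,ss = Cmax,ss·e^(−kτ) ≈ 36.860 × 0.2883 ≈ 10.627 mcg/mL.
Trough 10.6 mcg/mL vs MEC 3 mcg/mL: adequate.

10.6 mcg/mL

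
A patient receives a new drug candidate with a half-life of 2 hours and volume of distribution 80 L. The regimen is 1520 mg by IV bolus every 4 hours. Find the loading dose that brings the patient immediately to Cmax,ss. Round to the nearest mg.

f = (1/2)^(4/2) ≈ 0.250000; accumulation ratio R = 1/(1−f) ≈ 1.33333.
Loading dose to hit Cmax,ss on first dose: D_load = D_maint·R ≈ 1520 × 1.33333 ≈ 2026.66 mg.

2027 mg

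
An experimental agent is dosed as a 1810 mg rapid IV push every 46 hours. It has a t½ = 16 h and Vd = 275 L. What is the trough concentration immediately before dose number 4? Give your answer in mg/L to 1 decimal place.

1.0 mg/L

f = (1/2)^(τ/t½) = (1/2)^(46/16) ≈ 0.1363.
C₀ = D/Vd = 1810/275 ≈ 6.582 mg/L.
Before the 4th dose, 3 doses have been given. Superposition: Cmin = C₀·(f + f² + … + f^3).
≈ 6.582 × (0.1363 + 0.0186 + 0.0025) ≈ 6.582 × 0.1574 ≈ 1.036 mg/L.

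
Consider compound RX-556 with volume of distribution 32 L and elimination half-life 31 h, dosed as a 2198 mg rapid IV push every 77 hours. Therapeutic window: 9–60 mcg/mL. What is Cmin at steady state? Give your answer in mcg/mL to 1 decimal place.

Over one 77-h interval, 77/31 ≈ 2.4839 half-lives elapse, leaving f ≈ 0.1788 of each dose.
Each bolus raises the concentration by D/Vd = 2198/32 ≈ 68.688 mcg/mL.
Steady-state trough Cmin,ss = C₀·f/(1−f) ≈ 68.688 × 0.1788/0.8212 ≈ 14.955 mcg/mL.
Trough 15.0 mcg/mL vs MEC 9 mcg/mL: adequate.

15.0 mcg/mL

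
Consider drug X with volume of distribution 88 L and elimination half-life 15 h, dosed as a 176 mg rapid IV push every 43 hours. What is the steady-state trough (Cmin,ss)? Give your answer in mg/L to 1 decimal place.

0.3 mg/L

τ/t½ = 43/15 ≈ 2.8667, so fraction remaining f = (1/2)^(43/15) ≈ 0.1371.
Accumulation ratio R = 1/(1 − f) ≈ 1/0.8629 ≈ 1.1589.
Each bolus raises the concentration by D/Vd = 176/88 ≈ 2.000 mg/L.
Steady-state peak Cmax,ss = C₀·R ≈ 2.000 × 1.1589 ≈ 2.318 mg/L.
One interval later, Cmin,ss = Cmax,ss·e^(−kτ) ≈ 2.318 × 0.1371 ≈ 0.318 mg/L.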